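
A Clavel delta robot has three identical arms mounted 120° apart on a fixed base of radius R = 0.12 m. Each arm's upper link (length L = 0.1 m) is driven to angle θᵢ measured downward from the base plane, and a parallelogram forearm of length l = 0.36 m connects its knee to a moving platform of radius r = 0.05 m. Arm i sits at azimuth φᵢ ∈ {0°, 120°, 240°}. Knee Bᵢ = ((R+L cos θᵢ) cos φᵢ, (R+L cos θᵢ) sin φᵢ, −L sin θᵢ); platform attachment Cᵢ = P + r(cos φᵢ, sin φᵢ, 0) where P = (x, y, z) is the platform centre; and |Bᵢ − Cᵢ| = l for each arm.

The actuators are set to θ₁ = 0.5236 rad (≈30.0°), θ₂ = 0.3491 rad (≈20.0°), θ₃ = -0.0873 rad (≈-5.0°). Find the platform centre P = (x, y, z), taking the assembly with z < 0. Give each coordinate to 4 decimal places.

(-0.0548, -0.0509, -0.3369)

arm 1 at φ=0.0°: ρ1 = 0.1566;  centre 1 = (0.1566, 0.0000, -0.0500)
φ2=120.0°: virtual centre (-0.0820, 0.1420, -0.0342), radius l
centre 3 = (0.1696·cos240.0°, 0.1696·sin240.0°, 0.0087) = (-0.0848, -0.1469, 0.0087)
eliminate P² terms by subtracting sphere 1 from 2 and 3
[-0.4772 0.2840 0.0316]·P = 0.0010;  [-0.4828 -0.2938 0.1174]·P = 0.0018
Cramer: x(z) = -0.0030+0.1537z;  y(z) = -0.0013+0.1471z
quadratic in z: (1.0453)z²+(0.0505)z+(-0.1016)=0, √Δ=0.6538 → z ∈ {-0.3369, 0.2886}; z = -0.3369 (taking z<0)
x = -0.0548, y = -0.0509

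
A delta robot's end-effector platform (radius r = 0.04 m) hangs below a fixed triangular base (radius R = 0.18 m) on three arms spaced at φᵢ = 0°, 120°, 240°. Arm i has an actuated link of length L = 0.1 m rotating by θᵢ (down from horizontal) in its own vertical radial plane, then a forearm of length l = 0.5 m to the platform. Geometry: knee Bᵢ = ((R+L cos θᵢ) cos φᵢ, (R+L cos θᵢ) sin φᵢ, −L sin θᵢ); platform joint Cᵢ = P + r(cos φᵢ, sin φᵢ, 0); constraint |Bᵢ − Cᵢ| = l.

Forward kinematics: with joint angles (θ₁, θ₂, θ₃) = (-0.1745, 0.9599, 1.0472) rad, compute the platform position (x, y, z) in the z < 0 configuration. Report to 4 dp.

arm 1 at φ=0.0°: (R−r)+L cos θ1 = 0.2385;  O1 = (0.2385, 0.0000, 0.0174)
φ2=120.0°: virtual centre (-0.0987, 0.1709, -0.0819), radius l
φ3=240.0°: virtual centre (-0.0950, -0.1645, -0.0866), radius l
eliminate P² terms by subtracting sphere 1 from 2 and 3
linear system: -0.6743x+0.3418y = -0.0115−-0.1985z; -0.6670x+-0.3291y = -0.0136−-0.2079z
Cramer: x(z) = 0.0187-0.3032z;  y(z) = 0.0033-0.0173z
sphere 1 gives Az²+Bz+C=0 with A=1.0922, B=0.0984, C=-0.2014;  B²−4AC=0.8896;  roots -0.4768, 0.3867;  negative root z = -0.4768
x = 0.1633, y = 0.0115

(0.1633, 0.0115, -0.4768)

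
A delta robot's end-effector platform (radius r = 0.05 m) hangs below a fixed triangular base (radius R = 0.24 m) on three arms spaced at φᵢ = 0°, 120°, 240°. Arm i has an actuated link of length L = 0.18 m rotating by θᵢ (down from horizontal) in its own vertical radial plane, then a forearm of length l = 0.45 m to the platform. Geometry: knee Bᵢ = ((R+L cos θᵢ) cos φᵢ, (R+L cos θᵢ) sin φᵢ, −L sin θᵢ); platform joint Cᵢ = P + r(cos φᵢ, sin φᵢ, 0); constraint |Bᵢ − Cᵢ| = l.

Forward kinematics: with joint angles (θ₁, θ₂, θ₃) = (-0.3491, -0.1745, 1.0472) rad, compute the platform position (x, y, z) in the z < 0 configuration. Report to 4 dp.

O1 = (0.3591·cos0.0°, 0.3591·sin0.0°, 0.0616) = (0.3591, 0.0000, 0.0616)
φ2=120.0°: virtual centre (-0.1836, 0.3181, 0.0313), radius l
φ3=240.0°: virtual centre (-0.1400, -0.2425, -0.1559), radius l
subtract pairs → two planes through P
[-1.0856 0.6361 -0.0606]·P = 0.0031;  [-0.9983 -0.4850 -0.4349]·P = -0.0301
det = 1.1615;  x = 0.0152+-0.2635z,  y = 0.0308+-0.3544z
sphere 1 gives Az²+Bz+C=0 with A=1.1950, B=0.0363, C=-0.0795;  B²−4AC=0.3811;  roots -0.2735, 0.2431;  negative root z = -0.2735
x = 0.0873, y = 0.1277

(0.0873, 0.1277, -0.2735)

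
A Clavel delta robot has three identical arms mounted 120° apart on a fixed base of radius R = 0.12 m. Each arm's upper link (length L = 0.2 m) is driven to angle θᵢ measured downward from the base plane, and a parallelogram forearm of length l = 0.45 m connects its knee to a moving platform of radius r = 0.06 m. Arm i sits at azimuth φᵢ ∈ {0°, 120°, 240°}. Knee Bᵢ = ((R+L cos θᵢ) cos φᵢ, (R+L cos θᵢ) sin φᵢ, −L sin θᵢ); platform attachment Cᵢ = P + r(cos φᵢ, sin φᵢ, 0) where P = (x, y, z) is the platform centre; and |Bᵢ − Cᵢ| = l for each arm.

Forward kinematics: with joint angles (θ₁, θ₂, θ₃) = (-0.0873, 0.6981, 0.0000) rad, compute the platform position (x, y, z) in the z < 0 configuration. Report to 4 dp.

(0.0928, -0.1312, -0.3795)

arm 1 at φ=0.0°: e+L cos θ1 = 0.2592;  centre 1 = (0.2592, 0.0000, 0.0174)
φ2=120.0°: virtual centre (-0.1066, 0.1846, -0.1286), radius l
arm 3 at φ=240.0°: e+L cos θ3 = 0.2600;  centre 3 = (-0.1300, -0.2252, 0.0000)
subtract pairs → two planes through P
linear system: -0.7317x+0.3693y = -0.0055−-0.2920z; -0.7785x+-0.4503y = 0.0001−-0.0349z
det = 0.6170;  x = 0.0040+-0.2340z,  y = -0.0071+0.3270z
quadratic in z: (1.1617)z²+(0.0800)z+(-0.1370)=0, √Δ=0.8018 → z ∈ {-0.3795, 0.3107}; z = -0.3795 (taking z<0)
x = 0.0928, y = -0.1312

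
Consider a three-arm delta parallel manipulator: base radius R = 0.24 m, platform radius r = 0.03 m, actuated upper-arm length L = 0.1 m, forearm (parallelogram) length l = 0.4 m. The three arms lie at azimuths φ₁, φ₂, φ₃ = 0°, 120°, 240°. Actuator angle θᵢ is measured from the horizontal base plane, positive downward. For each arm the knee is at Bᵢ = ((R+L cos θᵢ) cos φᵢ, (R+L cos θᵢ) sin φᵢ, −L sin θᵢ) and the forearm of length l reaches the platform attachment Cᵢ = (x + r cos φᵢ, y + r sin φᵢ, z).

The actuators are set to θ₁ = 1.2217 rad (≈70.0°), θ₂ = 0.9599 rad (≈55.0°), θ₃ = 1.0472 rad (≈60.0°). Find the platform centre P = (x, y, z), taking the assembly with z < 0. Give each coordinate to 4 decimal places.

(-0.0210, 0.0073, -0.3933)

arm 1 at φ=0.0°: (R−r)+L cos θ1 = 0.2442;  O1 = (0.2442, 0.0000, -0.0940)
arm 2 at φ=120.0°: (R−r)+L cos θ2 = 0.2674;  O2 = (-0.1337, 0.2315, -0.0819)
φ3=240.0°: virtual centre (-0.1300, -0.2252, -0.0866), radius l
|O₂|²−|O₁|² = 0.0097;  |O₃|²−|O₁|² = 0.0066
[-0.7558 0.4631 0.0241]·P = 0.0097;  [-0.7484 -0.4503 0.0147]·P = 0.0066
Cramer: x(z) = -0.0108+0.0257z;  y(z) = 0.0033-0.0101z
quadratic in z: (1.0008)z²+(0.1747)z+(-0.0861)=0, √Δ=0.6126 → z ∈ {-0.3933, 0.2187}; z = -0.3933 (taking z<0)
x = -0.0210, y = 0.0073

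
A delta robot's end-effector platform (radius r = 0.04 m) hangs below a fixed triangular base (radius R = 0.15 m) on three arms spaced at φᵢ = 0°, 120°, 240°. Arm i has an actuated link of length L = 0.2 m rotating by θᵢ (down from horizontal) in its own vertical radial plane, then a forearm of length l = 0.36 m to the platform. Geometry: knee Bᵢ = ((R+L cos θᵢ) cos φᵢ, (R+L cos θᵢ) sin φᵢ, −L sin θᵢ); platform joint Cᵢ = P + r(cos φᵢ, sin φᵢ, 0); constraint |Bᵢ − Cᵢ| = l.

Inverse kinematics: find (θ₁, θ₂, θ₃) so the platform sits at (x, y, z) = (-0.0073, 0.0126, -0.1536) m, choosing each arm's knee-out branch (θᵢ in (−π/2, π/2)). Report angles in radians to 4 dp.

rotate P by −φ1: (-0.0073, 0.0126, -0.1536)
  A cos θ + B sin θ = C:  0.1173·cos θ + -0.1536·sin θ = 0.1302
  γ=atan2(-0.1536,0.1173)=-0.9186;  ψ=arccos(0.6738)=0.8315;  θ1=γ+ψ≈-0.0871
φ2=120.0° → target in arm frame (0.0146, 0.0000)
  e−x'=0.0954;  (l²−L²−(e−x')²−y'²−z²)/2L = 0.1422
  √(A²+B²)=0.1808;  θ2 = -1.0148+0.6655 ≈ -0.3493
rotate P by −φ3: (-0.0073, -0.0126, -0.1536)
  e−x'=0.1173;  (l²−L²−(e−x')²−y'²−z²)/2L = 0.1302
  γ=atan2(-0.1536,0.1173)=-0.9188;  ψ=arccos(0.6740)=0.8312;  θ3=γ+ψ≈-0.0876

θ₁ = -0.0871, θ₂ = -0.3493, θ₃ = -0.0876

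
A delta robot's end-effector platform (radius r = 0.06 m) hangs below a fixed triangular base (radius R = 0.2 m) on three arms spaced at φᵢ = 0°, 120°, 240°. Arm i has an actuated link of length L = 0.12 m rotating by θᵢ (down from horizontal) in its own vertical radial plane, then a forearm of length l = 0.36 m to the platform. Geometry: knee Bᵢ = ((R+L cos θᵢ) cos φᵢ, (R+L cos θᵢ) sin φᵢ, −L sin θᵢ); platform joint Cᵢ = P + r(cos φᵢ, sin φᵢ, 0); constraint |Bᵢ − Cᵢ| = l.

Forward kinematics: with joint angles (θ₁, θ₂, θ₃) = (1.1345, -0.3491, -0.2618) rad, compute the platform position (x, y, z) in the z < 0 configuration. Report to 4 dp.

φ1=0.0°: virtual centre (0.1907, 0.0000, -0.1088), radius l
φ2=120.0°: virtual centre (-0.1264, 0.2189, 0.0410), radius l
arm 3 at φ=240.0°: e+L cos θ3 = 0.2559;  centre 3 = (-0.1280, -0.2216, 0.0311)
|centre ₂|²−|centre ₁|² = 0.0174;  |centre ₃|²−|centre ₁|² = 0.0183
linear system: -0.6342x+0.4378y = 0.0174−0.2996z; -0.6373x+-0.4433y = 0.0183−0.2796z
det = 0.5601;  x = -0.0280+0.4557z,  y = -0.0009+-0.0243z
quadratic in z: (1.2082)z²+(0.0182)z+(-0.0699)=0, √Δ=0.5816 → z ∈ {-0.2482, 0.2332}; z = -0.2482 (taking z<0)
x = -0.1411, y = 0.0051

(-0.1411, 0.0051, -0.2482)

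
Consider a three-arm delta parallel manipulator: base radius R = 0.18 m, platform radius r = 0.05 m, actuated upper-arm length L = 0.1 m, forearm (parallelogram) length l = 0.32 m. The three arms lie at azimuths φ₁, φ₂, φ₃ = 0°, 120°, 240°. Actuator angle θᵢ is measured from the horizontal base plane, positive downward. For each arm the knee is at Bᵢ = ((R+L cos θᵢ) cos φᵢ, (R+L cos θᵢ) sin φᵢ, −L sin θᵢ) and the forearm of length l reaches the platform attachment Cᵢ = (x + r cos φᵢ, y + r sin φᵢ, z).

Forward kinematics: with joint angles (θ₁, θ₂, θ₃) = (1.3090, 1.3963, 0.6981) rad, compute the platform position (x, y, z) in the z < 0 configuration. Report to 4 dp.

arm 1 at φ=0.0°: (R−r)+L cos θ1 = 0.1559;  S1 = (0.1559, 0.0000, -0.0966)
arm 2 at φ=120.0°: (R−r)+L cos θ2 = 0.1474;  S2 = (-0.0737, 0.1276, -0.0985)
S3 = (0.2066·cos240.0°, 0.2066·sin240.0°, -0.0643) = (-0.1033, -0.1789, -0.0643)
|S₂|²−|S₁|² = -0.0022;  |S₃|²−|S₁|² = 0.0132
plane₁₂: -0.4591x+0.2552y+-0.0038z = -0.0022
Cramer: x(z) = -0.0087+0.0511z;  y(z) = -0.0243+0.1066z
into |P−S₁|² = l²: 1.0140z² + 0.1712z + -0.0654 = 0;  Δ = 0.2946;  z = -0.3520 or 0.1832 → z<0 root = -0.3520
x = -0.0267, y = -0.0618

(-0.0267, -0.0618, -0.3520)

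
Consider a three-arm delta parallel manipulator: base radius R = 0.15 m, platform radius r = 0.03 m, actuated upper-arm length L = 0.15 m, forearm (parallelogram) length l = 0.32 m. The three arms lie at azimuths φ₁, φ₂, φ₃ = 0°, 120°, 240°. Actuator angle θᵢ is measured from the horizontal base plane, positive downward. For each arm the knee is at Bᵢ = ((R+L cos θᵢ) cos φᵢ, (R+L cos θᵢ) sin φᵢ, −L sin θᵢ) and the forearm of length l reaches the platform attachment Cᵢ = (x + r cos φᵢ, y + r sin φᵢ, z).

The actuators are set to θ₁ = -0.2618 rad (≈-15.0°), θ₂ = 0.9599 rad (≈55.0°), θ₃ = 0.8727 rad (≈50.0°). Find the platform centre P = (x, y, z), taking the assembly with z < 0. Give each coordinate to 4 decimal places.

arm 1 at φ=0.0°: e+L cos θ1 = 0.2649;  O1 = (0.2649, 0.0000, 0.0388)
arm 2 at φ=120.0°: e+L cos θ2 = 0.2060;  O2 = (-0.1030, 0.1784, -0.1229)
O3 = (0.2164·cos240.0°, 0.2164·sin240.0°, -0.1149) = (-0.1082, -0.1874, -0.1149)
|O₂|²−|O₁|² = -0.0141;  |O₃|²−|O₁|² = -0.0116
[-0.7358 0.3569 -0.3234]·P = -0.0141;  [-0.7462 -0.3748 -0.3075]·P = -0.0116
Cramer: x(z) = 0.0174-0.4260z;  y(z) = -0.0036+0.0278z
quadratic in z: (1.1823)z²+(0.1330)z+(-0.0396)=0, √Δ=0.4529 → z ∈ {-0.2478, 0.1353}; z = -0.2478 (taking z<0)
x = 0.1230, y = -0.0105

(0.1230, -0.0105, -0.2478)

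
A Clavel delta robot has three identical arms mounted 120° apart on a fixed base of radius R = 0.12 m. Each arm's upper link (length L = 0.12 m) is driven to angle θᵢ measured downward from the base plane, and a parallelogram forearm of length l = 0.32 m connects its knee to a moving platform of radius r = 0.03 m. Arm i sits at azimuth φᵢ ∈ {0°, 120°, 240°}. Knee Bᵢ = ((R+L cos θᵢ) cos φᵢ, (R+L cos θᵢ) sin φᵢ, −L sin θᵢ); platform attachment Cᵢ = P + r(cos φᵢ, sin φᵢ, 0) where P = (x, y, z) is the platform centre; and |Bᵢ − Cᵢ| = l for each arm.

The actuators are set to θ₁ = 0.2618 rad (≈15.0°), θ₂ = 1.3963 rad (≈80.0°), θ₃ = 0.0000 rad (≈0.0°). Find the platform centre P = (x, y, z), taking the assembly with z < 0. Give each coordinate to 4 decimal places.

(0.0646, -0.1586, -0.2704)

φ1=0.0°: virtual centre (0.2059, 0.0000, -0.0311), radius l
arm 2 at φ=120.0°: e+L cos θ2 = 0.1108;  centre 2 = (-0.0554, 0.0960, -0.1182)
arm 3 at φ=240.0°: e+L cos θ3 = 0.2100;  centre 3 = (-0.1050, -0.1819, 0.0000)
subtract pairs → two planes through P
[-0.5227 0.1920 -0.1742]·P = -0.0171;  [-0.6218 -0.3637 0.0621]·P = 0.0007
det = 0.3095;  x = 0.0197+-0.1663z,  y = -0.0356+0.4550z
sphere 1 gives Az²+Bz+C=0 with A=1.2347, B=0.0916, C=-0.0655;  B²−4AC=0.3318;  roots -0.2704, 0.1962;  negative root z = -0.2704
x = 0.0646, y = -0.1586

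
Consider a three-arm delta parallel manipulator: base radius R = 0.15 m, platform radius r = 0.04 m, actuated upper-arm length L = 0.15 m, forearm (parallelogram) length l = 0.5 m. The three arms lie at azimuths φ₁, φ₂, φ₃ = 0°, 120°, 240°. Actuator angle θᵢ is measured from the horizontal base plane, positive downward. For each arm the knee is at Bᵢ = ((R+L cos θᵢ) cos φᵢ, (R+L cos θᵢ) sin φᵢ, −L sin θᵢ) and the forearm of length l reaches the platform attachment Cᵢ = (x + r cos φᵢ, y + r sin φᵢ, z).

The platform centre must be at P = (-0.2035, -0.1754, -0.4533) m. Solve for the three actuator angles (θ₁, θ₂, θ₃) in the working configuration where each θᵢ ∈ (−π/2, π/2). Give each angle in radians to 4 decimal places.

rotate P by −φ1: (-0.2035, -0.1754, -0.4533)
  A=0.3135, B=-0.4533, C=(l²−L²−A²−y'²−z²)/(2L)=-0.3568
  √(A²+B²)=0.5511;  θ1 = -0.9657+2.2748 ≈ 1.3091
φ2=120.0° → target in arm frame (-0.0502, 0.2639)
  A cos θ + B sin θ = C:  0.1602·cos θ + -0.4533·sin θ = -0.2443
  γ=atan2(-0.4533,0.1602)=-1.2312;  ψ=arccos(-0.5082)=2.1038;  θ2=γ+ψ≈0.8727
rotate P by −φ3: (0.2537, -0.0885, -0.4533)
  e−x'=-0.1437;  (l²−L²−(e−x')²−y'²−z²)/2L = -0.0215
  θ3 = atan2(B,A) + arccos(C/0.4755) = -0.2616

θ₁ = 1.3091, θ₂ = 0.8727, θ₃ = -0.2616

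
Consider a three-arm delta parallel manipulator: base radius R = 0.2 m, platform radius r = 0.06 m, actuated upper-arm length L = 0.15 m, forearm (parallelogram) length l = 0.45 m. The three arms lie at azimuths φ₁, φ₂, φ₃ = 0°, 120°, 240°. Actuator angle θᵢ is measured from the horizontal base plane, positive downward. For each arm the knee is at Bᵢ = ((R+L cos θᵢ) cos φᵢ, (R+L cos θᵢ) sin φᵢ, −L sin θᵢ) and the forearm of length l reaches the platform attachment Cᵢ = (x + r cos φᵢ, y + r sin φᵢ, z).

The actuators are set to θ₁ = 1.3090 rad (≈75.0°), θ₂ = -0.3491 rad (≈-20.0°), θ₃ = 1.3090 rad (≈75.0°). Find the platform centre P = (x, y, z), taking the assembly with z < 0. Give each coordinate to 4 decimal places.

(-0.1246, 0.2158, -0.3976)

S1 = (0.1788·cos0.0°, 0.1788·sin0.0°, -0.1449) = (0.1788, 0.0000, -0.1449)
arm 2 at φ=120.0°: ρ2 = 0.2810;  S2 = (-0.1405, 0.2433, 0.0513)
S3 = (0.1788·cos240.0°, 0.1788·sin240.0°, -0.1449) = (-0.0894, -0.1549, -0.1449)
subtract pairs → two planes through P
linear system: -0.6386x+0.4866y = 0.0286−0.3924z; -0.5365x+-0.3097y = 0.0000−0.0000z
det = 0.4588;  x = -0.0193+0.2649z,  y = 0.0334+-0.4588z
quadratic in z: (1.2806)z²+(0.1541)z+(-0.1411)=0, √Δ=0.8641 → z ∈ {-0.3976, 0.2772}; z = -0.3976 (taking z<0)
x = -0.1246, y = 0.2158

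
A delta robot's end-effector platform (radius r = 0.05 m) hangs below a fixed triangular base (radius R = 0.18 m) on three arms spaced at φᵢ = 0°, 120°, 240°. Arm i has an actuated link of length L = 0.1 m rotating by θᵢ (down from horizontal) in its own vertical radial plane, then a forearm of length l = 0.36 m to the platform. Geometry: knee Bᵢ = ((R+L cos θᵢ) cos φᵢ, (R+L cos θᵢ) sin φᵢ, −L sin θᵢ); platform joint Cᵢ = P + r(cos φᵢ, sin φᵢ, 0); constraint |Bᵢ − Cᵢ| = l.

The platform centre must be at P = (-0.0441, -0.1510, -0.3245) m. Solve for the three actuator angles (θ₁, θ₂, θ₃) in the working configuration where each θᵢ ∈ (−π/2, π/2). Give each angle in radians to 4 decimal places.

θ₁ = 1.0475, θ₂ = 1.3961, θ₃ = -0.2618

rotate P by −φ1: (-0.0441, -0.1510, -0.3245)
  A=0.1741, B=-0.3245, C=(l²−L²−A²−y'²−z²)/(2L)=-0.1941
  √(A²+B²)=0.3683;  θ1 = -1.0784+2.1258 ≈ 1.0475
rotate P by −φ2: (-0.1087, 0.1137, -0.3245)
  A=0.2387, B=-0.3245, C=(l²−L²−A²−y'²−z²)/(2L)=-0.2781
  θ2 = atan2(B,A) + arccos(C/0.4028) = 1.3961
φ3=240.0° → target in arm frame (0.1528, 0.0373)
  e−x'=-0.0228;  (l²−L²−(e−x')²−y'²−z²)/2L = 0.0619
  θ3 = atan2(B,A) + arccos(C/0.3253) = -0.2618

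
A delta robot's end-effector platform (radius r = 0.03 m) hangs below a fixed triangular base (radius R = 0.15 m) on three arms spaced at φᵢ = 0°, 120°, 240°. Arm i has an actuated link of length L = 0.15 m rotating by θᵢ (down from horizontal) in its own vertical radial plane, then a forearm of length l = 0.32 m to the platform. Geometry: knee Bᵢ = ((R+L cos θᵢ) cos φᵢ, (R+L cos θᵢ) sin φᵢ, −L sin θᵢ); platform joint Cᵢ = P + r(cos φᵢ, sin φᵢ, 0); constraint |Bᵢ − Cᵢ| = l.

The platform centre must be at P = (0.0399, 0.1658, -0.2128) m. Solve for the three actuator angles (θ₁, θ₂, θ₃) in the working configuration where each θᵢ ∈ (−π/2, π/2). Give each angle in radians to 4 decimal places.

rotate P by −φ1: (0.0399, 0.1658, -0.2128)
  A=0.0801, B=-0.2128, C=(l²−L²−A²−y'²−z²)/(2L)=0.0024
  √(A²+B²)=0.2274;  θ1 = -1.2108+1.5604 ≈ 0.3496
rotate P by −φ2: (0.1236, -0.1175, -0.2128)
  A cos θ + B sin θ = C:  -0.0036·cos θ + -0.2128·sin θ = 0.0694
  √(A²+B²)=0.2128;  θ2 = -1.5879+1.2389 ≈ -0.3490
rotate P by −φ3: (-0.1635, -0.0483, -0.2128)
  A cos θ + B sin θ = C:  0.2835·cos θ + -0.2128·sin θ = -0.1604
  θ3 = atan2(B,A) + arccos(C/0.3545) = 1.3964

θ₁ = 0.3496, θ₂ = -0.3490, θ₃ = 1.3964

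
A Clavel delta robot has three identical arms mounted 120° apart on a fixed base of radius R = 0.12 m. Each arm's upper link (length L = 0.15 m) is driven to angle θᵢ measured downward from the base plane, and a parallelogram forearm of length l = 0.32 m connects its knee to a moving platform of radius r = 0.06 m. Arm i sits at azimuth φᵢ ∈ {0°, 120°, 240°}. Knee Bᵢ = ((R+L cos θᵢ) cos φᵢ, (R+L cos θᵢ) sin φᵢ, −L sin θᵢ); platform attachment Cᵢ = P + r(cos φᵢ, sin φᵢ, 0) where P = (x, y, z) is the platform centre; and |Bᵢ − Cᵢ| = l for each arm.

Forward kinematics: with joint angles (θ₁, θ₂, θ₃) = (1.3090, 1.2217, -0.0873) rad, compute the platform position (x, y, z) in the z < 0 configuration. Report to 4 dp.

O1 = (0.0988·cos0.0°, 0.0988·sin0.0°, -0.1449) = (0.0988, 0.0000, -0.1449)
O2 = (0.1113·cos120.0°, 0.1113·sin120.0°, -0.1410) = (-0.0557, 0.0964, -0.1410)
φ3=240.0°: virtual centre (-0.1047, -0.1814, 0.0131), radius l
subtract pairs → two planes through P
[-0.3090 0.1928 0.0079]·P = 0.0015;  [-0.4071 -0.3627 0.3159]·P = 0.0133
det = 0.1905;  x = -0.0163+0.3346z,  y = -0.0183+0.4954z
quadratic in z: (1.3574)z²+(0.1946)z+(-0.0678)=0, √Δ=0.6373 → z ∈ {-0.3064, 0.1631}; z = -0.3064 (taking z<0)
x = -0.1188, y = -0.1701

(-0.1188, -0.1701, -0.3064)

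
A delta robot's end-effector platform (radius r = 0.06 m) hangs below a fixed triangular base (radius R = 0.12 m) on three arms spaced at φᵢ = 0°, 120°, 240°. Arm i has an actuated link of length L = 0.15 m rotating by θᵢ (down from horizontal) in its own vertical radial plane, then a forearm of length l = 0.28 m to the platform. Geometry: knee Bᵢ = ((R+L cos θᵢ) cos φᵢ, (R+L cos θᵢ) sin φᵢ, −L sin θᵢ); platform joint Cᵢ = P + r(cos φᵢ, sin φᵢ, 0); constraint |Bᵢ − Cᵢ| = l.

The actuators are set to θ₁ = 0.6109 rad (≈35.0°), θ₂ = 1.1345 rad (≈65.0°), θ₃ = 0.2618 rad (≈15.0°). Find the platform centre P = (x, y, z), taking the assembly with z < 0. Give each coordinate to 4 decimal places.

arm 1 at φ=0.0°: ρ1 = 0.1829;  O1 = (0.1829, 0.0000, -0.0860)
O2 = (0.1234·cos120.0°, 0.1234·sin120.0°, -0.1359) = (-0.0617, 0.1069, -0.1359)
arm 3 at φ=240.0°: ρ3 = 0.2049;  O3 = (-0.1024, -0.1774, -0.0388)
subtract pairs → two planes through P
linear system: -0.4891x+0.2137y = -0.0071−-0.0998z; -0.5706x+-0.3549y = 0.0026−0.0944z
Cramer: x(z) = 0.0067-0.0516z;  y(z) = -0.0182+0.3490z
sphere 1 gives Az²+Bz+C=0 with A=1.1245, B=0.1776, C=-0.0396;  B²−4AC=0.2097;  roots -0.2826, 0.1247;  negative root z = -0.2826
x = 0.0212, y = -0.1168

(0.0212, -0.1168, -0.2826)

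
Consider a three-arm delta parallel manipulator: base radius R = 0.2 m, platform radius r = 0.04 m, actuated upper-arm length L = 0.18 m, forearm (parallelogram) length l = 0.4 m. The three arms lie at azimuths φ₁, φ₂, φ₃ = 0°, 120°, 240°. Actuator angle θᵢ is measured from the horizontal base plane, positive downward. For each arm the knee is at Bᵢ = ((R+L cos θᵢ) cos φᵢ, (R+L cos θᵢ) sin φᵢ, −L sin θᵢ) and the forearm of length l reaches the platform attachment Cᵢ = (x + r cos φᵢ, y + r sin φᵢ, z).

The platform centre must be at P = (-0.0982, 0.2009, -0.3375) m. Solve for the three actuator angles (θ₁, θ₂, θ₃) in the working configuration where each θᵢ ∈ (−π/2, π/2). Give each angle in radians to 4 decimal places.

arm 1 (φ=0.0°): x'=-0.0982, y'=0.2009
  e−x'=0.2582;  (l²−L²−(e−x')²−y'²−z²)/2L = -0.2593
  θ1 = atan2(B,A) + arccos(C/0.4249) = 1.3093
rotate P by −φ2: (0.2231, -0.0154, -0.3375)
  A cos θ + B sin θ = C:  -0.0631·cos θ + -0.3375·sin θ = 0.0263
  √(A²+B²)=0.3433;  θ2 = -1.7556+1.4941 ≈ -0.2615
φ3=240.0° → target in arm frame (-0.1249, -0.1855)
  e−x'=0.2849;  (l²−L²−(e−x')²−y'²−z²)/2L = -0.2830
  √(A²+B²)=0.4417;  θ3 = -0.8697+2.2662 ≈ 1.3965

θ₁ = 1.3093, θ₂ = -0.2615, θ₃ = 1.3965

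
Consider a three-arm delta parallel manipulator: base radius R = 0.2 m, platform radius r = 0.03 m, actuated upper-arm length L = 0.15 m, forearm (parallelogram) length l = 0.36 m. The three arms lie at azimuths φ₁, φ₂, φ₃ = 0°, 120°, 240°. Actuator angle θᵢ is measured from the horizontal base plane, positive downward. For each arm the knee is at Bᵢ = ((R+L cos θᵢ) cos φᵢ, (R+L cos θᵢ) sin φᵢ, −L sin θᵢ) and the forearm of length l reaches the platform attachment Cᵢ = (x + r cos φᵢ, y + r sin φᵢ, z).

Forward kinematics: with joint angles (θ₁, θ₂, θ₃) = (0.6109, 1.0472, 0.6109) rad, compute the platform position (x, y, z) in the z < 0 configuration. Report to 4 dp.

(0.0286, -0.0496, -0.3255)

S1 = (0.2929·cos0.0°, 0.2929·sin0.0°, -0.0860) = (0.2929, 0.0000, -0.0860)
S2 = (0.2450·cos120.0°, 0.2450·sin120.0°, -0.1299) = (-0.1225, 0.2122, -0.1299)
φ3=240.0°: virtual centre (-0.1464, -0.2536, -0.0860), radius l
|S₂|²−|S₁|² = -0.0163;  |S₃|²−|S₁|² = 0.0000
linear system: -0.8307x+0.4244y = -0.0163−-0.0877z; -0.8786x+-0.5073y = 0.0000−0.0000z
Cramer: x(z) = 0.0104-0.0560z;  y(z) = -0.0180+0.0970z
sphere 1 gives Az²+Bz+C=0 with A=1.0126, B=0.2002, C=-0.0421;  B²−4AC=0.2105;  roots -0.3255, 0.1277;  negative root z = -0.3255
x = 0.0286, y = -0.0496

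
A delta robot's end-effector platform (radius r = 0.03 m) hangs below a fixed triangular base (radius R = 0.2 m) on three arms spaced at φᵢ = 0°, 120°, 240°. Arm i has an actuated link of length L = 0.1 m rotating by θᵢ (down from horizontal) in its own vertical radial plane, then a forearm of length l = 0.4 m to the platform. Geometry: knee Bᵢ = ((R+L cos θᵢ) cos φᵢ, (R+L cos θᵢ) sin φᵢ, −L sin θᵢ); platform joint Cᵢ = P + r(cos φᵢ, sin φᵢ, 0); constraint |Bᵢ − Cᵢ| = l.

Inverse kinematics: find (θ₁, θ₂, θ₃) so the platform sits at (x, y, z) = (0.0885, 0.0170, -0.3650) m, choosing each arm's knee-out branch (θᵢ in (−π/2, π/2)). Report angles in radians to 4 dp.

arm 1 (φ=0.0°): x'=0.0885, y'=0.0170
  A cos θ + B sin θ = C:  0.0815·cos θ + -0.3650·sin θ = 0.0492
  √(A²+B²)=0.3740;  θ1 = -1.3511+1.4388 ≈ 0.0877
arm 2 (φ=120.0°): x'=-0.0295, y'=-0.0851
  A cos θ + B sin θ = C:  0.1995·cos θ + -0.3650·sin θ = -0.1514
  √(A²+B²)=0.4160;  θ2 = -1.0705+1.9434 ≈ 0.8729
rotate P by −φ3: (-0.0590, 0.0681, -0.3650)
  A cos θ + B sin θ = C:  0.2290·cos θ + -0.3650·sin θ = -0.2015
  γ=atan2(-0.3650,0.2290)=-1.0105;  ψ=arccos(-0.4676)=2.0574;  θ3=γ+ψ≈1.0469

θ₁ = 0.0877, θ₂ = 0.8729, θ₃ = 1.0469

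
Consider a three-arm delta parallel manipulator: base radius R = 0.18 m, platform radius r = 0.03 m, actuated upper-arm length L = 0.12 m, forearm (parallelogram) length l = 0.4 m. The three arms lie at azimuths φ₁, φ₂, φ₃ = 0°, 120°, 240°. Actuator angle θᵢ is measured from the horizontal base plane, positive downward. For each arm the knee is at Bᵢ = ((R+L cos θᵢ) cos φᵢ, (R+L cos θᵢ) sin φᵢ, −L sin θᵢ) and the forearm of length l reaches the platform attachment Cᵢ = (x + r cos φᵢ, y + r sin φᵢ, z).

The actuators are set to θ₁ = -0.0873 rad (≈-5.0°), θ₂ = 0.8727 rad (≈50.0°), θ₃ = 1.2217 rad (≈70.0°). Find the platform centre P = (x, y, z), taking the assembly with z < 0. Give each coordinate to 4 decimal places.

φ1=0.0°: virtual centre (0.2695, 0.0000, 0.0105), radius l
arm 2 at φ=120.0°: e+L cos θ2 = 0.2271;  centre 2 = (-0.1136, 0.1967, -0.0919)
φ3=240.0°: virtual centre (-0.0955, -0.1655, -0.1128), radius l
subtract pairs → two planes through P
linear system: -0.7662x+0.3934y = -0.0127−-0.2048z; -0.7301x+-0.3309y = -0.0235−-0.2464z
Cramer: x(z) = 0.0249-0.3046z;  y(z) = 0.0162-0.0727z
sphere 1 gives Az²+Bz+C=0 with A=1.0981, B=0.1257, C=-0.0998;  B²−4AC=0.4541;  roots -0.3641, 0.2496;  negative root z = -0.3641
x = 0.1358, y = 0.0427

(0.1358, 0.0427, -0.3641)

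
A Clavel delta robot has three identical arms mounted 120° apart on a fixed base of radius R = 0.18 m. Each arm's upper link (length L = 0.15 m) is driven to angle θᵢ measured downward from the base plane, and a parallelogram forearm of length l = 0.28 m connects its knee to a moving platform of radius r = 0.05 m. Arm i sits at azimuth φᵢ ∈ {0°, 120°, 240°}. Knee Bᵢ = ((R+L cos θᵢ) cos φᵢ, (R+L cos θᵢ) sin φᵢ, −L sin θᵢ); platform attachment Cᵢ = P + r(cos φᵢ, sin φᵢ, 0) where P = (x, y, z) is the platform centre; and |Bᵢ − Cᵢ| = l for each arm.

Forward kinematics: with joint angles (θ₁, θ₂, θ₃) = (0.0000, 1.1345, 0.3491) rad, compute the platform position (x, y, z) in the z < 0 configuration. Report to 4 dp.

φ1=0.0°: virtual centre (0.2800, 0.0000, 0.0000), radius l
arm 2 at φ=120.0°: ρ2 = 0.1934;  S2 = (-0.0967, 0.1675, -0.1359)
S3 = (0.2710·cos240.0°, 0.2710·sin240.0°, -0.0513) = (-0.1355, -0.2347, -0.0513)
subtract pairs → two planes through P
plane₁₂: -0.7534x+0.3350y+-0.2719z = -0.0225
det = 0.6319;  x = 0.0180+-0.2563z,  y = -0.0268+0.2352z
into |P−S₁|² = l²: 1.1210z² + 0.1217z + -0.0090 = 0;  Δ = 0.0553;  z = -0.1592 or 0.0506 → z<0 root = -0.1592
x = 0.0588, y = -0.0642

(0.0588, -0.0642, -0.1592)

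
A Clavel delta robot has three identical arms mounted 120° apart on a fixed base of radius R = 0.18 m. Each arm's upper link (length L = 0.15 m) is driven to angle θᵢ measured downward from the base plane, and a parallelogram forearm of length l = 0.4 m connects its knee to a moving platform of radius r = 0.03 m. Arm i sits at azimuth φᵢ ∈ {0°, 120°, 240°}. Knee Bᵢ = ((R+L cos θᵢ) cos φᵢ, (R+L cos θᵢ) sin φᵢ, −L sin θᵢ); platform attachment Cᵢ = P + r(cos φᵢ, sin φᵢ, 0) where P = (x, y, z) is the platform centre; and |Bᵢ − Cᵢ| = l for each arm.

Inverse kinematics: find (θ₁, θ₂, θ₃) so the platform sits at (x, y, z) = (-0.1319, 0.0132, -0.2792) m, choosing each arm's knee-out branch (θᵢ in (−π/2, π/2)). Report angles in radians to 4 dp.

θ₁ = 0.9598, θ₂ = -0.2614, θ₃ = -0.0872

arm 1 (φ=0.0°): x'=-0.1319, y'=0.0132
  A=0.2819, B=-0.2792, C=(l²−L²−A²−y'²−z²)/(2L)=-0.0670
  γ=atan2(-0.2792,0.2819)=-0.7806;  ψ=arccos(-0.1688)=1.7404;  θ1=γ+ψ≈0.9598
φ2=120.0° → target in arm frame (0.0774, 0.1076)
  A=0.0726, B=-0.2792, C=(l²−L²−A²−y'²−z²)/(2L)=0.1423
  √(A²+B²)=0.2885;  θ2 = -1.3163+1.0550 ≈ -0.2614
rotate P by −φ3: (0.0545, -0.1208, -0.2792)
  e−x'=0.0955;  (l²−L²−(e−x')²−y'²−z²)/2L = 0.1194
  θ3 = atan2(B,A) + arccos(C/0.2951) = -0.0872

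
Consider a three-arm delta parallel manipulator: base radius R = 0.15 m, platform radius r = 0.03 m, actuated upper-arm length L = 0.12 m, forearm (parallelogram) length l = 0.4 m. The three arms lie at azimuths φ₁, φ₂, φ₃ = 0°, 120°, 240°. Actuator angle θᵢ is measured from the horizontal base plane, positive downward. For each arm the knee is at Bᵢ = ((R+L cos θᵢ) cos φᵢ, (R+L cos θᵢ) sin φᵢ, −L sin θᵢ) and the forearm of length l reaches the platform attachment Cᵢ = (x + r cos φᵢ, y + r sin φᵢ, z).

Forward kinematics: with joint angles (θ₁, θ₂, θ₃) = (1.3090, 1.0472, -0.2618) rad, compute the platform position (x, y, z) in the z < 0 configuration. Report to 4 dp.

S1 = (0.1511·cos0.0°, 0.1511·sin0.0°, -0.1159) = (0.1511, 0.0000, -0.1159)
S2 = (0.1800·cos120.0°, 0.1800·sin120.0°, -0.1039) = (-0.0900, 0.1559, -0.1039)
φ3=240.0°: virtual centre (-0.1180, -0.2043, 0.0311), radius l
|S₂|²−|S₁|² = 0.0069;  |S₃|²−|S₁|² = 0.0204
[-0.4821 0.3118 0.0240]·P = 0.0069;  [-0.5380 -0.4086 0.2939]·P = 0.0204
Cramer: x(z) = -0.0252+0.2781z;  y(z) = -0.0167+0.3532z
quadratic in z: (1.2021)z²+(0.1220)z+(-0.1152)=0, √Δ=0.7543 → z ∈ {-0.3645, 0.2630}; z = -0.3645 (taking z<0)
x = -0.1266, y = -0.1454

(-0.1266, -0.1454, -0.3645)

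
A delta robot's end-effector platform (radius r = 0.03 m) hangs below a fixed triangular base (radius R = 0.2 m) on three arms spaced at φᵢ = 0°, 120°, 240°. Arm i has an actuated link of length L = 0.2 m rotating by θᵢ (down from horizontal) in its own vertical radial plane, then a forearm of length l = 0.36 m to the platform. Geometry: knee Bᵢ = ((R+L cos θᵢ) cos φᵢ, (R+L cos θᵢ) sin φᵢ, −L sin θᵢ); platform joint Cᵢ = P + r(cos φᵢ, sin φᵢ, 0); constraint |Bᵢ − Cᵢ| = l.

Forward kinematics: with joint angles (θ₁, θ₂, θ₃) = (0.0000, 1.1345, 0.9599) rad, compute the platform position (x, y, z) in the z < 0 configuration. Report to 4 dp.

(0.1238, -0.0248, -0.2615)

φ1=0.0°: virtual centre (0.3700, 0.0000, 0.0000), radius l
φ2=120.0°: virtual centre (-0.1273, 0.2204, -0.1813), radius l
arm 3 at φ=240.0°: (R−r)+L cos θ3 = 0.2847;  S3 = (-0.1424, -0.2466, -0.1638)
|S₂|²−|S₁|² = -0.0393;  |S₃|²−|S₁|² = -0.0290
[-0.9945 0.4408 -0.3625]·P = -0.0393;  [-1.0247 -0.4932 -0.3277]·P = -0.0290
det = 0.9422;  x = 0.0341+-0.3431z,  y = -0.0121+0.0484z
sphere 1 gives Az²+Bz+C=0 with A=1.1200, B=0.2293, C=-0.0166;  B²−4AC=0.1271;  roots -0.2615, 0.0568;  negative root z = -0.2615
x = 0.1238, y = -0.0248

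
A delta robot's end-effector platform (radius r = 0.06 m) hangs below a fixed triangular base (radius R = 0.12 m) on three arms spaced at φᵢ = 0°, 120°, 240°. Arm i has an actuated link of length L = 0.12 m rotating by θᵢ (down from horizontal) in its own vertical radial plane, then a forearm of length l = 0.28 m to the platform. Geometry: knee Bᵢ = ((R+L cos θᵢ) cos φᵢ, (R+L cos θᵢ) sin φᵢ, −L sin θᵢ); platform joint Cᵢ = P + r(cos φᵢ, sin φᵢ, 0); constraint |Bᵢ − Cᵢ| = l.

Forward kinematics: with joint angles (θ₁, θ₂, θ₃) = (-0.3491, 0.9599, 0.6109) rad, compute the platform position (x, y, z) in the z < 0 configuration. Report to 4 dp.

(0.1276, -0.0422, -0.2321)

φ1=0.0°: virtual centre (0.1728, 0.0000, 0.0410), radius l
arm 2 at φ=120.0°: ρ2 = 0.1288;  centre 2 = (-0.0644, 0.1116, -0.0983)
centre 3 = (0.1583·cos240.0°, 0.1583·sin240.0°, -0.0688) = (-0.0791, -0.1371, -0.0688)
subtract pairs → two planes through P
plane₁₂: -0.4744x+0.2231y+-0.2787z = -0.0053
det = 0.2425;  x = 0.0076+-0.5173z,  y = -0.0076+0.1491z
sphere 1 gives Az²+Bz+C=0 with A=1.2899, B=0.0866, C=-0.0494;  B²−4AC=0.2622;  roots -0.2321, 0.1649;  negative root z = -0.2321
x = 0.1276, y = -0.0422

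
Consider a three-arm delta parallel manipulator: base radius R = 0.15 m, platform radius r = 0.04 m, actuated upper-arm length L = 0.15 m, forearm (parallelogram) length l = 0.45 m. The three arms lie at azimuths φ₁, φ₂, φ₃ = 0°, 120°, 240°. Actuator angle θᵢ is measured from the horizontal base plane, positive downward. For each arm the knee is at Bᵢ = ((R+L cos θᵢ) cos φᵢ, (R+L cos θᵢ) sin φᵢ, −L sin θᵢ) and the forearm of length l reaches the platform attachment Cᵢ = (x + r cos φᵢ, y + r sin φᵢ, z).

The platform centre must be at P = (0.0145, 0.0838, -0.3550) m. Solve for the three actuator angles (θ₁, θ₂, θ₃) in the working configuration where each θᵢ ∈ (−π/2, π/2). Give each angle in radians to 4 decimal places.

θ₁ = -0.0874, θ₂ = -0.3490, θ₃ = 0.3491

rotate P by −φ1: (0.0145, 0.0838, -0.3550)
  A=0.0955, B=-0.3550, C=(l²−L²−A²−y'²−z²)/(2L)=0.1261
  γ=atan2(-0.3550,0.0955)=-1.3080;  ψ=arccos(0.3430)=1.2206;  θ1=γ+ψ≈-0.0874
φ2=120.0° → target in arm frame (0.0653, -0.0545)
  e−x'=0.0447;  (l²−L²−(e−x')²−y'²−z²)/2L = 0.1634
  θ2 = atan2(B,A) + arccos(C/0.3578) = -0.3490
rotate P by −φ3: (-0.0798, -0.0293, -0.3550)
  A cos θ + B sin θ = C:  0.1898·cos θ + -0.3550·sin θ = 0.0569
  √(A²+B²)=0.4026;  θ3 = -1.0798+1.4289 ≈ 0.3491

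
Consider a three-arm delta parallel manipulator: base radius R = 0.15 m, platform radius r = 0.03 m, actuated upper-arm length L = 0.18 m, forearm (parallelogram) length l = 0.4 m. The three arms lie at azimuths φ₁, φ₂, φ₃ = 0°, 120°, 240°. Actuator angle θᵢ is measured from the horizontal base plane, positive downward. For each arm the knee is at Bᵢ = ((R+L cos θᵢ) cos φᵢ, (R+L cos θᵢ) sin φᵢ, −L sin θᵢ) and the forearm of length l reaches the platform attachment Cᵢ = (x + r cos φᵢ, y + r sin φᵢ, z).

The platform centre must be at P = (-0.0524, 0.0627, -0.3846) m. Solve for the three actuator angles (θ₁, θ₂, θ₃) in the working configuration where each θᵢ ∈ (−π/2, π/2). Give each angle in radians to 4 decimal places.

θ₁ = 0.7851, θ₂ = 0.2616, θ₃ = 0.6980

φ1=0.0° → target in arm frame (-0.0524, 0.0627)
  e−x'=0.1724;  (l²−L²−(e−x')²−y'²−z²)/2L = -0.1499
  γ=atan2(-0.3846,0.1724)=-1.1494;  ψ=arccos(-0.3557)=1.9345;  θ1=γ+ψ≈0.7851
rotate P by −φ2: (0.0805, 0.0140, -0.3846)
  e−x'=0.0395;  (l²−L²−(e−x')²−y'²−z²)/2L = -0.0613
  √(A²+B²)=0.3866;  θ2 = -1.4685+1.7301 ≈ 0.2616
arm 3 (φ=240.0°): x'=-0.0281, y'=-0.0767
  A=0.1481, B=-0.3846, C=(l²−L²−A²−y'²−z²)/(2L)=-0.1337
  √(A²+B²)=0.4121;  θ3 = -1.2032+1.9012 ≈ 0.6980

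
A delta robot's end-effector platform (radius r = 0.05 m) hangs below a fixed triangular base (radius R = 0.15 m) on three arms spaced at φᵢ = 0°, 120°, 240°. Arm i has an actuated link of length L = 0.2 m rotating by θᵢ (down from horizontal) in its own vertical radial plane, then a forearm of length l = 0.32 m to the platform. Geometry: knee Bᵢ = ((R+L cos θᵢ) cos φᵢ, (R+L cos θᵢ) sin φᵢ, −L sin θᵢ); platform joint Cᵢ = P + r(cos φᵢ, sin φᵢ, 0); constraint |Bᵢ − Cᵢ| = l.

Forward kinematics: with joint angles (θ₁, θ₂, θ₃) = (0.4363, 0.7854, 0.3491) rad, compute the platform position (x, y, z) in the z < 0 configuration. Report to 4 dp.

φ1=0.0°: virtual centre (0.2813, 0.0000, -0.0845), radius l
O2 = (0.2414·cos120.0°, 0.2414·sin120.0°, -0.1414) = (-0.1207, 0.2091, -0.1414)
O3 = (0.2879·cos240.0°, 0.2879·sin240.0°, -0.0684) = (-0.1440, -0.2494, -0.0684)
|O₂|²−|O₁|² = -0.0080;  |O₃|²−|O₁|² = 0.0013
plane₁₂: -0.8039x+0.4182y+-0.1138z = -0.0080
Cramer: x(z) = 0.0045-0.0572z;  y(z) = -0.0104+0.1622z
sphere 1 gives Az²+Bz+C=0 with A=1.0296, B=0.1973, C=-0.0186;  B²−4AC=0.1154;  roots -0.2608, 0.0691;  negative root z = -0.2608
x = 0.0194, y = -0.0527

(0.0194, -0.0527, -0.2608)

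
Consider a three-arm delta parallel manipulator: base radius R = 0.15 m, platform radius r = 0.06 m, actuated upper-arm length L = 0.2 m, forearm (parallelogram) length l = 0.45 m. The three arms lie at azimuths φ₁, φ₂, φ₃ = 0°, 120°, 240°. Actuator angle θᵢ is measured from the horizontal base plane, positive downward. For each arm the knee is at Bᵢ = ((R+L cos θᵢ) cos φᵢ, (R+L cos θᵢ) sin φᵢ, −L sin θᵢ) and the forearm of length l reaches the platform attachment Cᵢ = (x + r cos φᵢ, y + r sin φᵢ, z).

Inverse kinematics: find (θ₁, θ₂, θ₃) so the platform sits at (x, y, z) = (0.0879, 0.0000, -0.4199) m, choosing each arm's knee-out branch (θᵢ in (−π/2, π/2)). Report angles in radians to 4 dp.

θ₁ = 0.0874, θ₂ = 0.5235, θ₃ = 0.5235

φ1=0.0° → target in arm frame (0.0879, 0.0000)
  A=0.0021, B=-0.4199, C=(l²−L²−A²−y'²−z²)/(2L)=-0.0346
  √(A²+B²)=0.4199;  θ1 = -1.5658+1.6532 ≈ 0.0874
φ2=120.0° → target in arm frame (-0.0439, -0.0761)
  A=0.1339, B=-0.4199, C=(l²−L²−A²−y'²−z²)/(2L)=-0.0939
  √(A²+B²)=0.4407;  θ2 = -1.2620+1.7855 ≈ 0.5235
rotate P by −φ3: (-0.0440, 0.0761, -0.4199)
  e−x'=0.1340;  (l²−L²−(e−x')²−y'²−z²)/2L = -0.0939
  θ3 = atan2(B,A) + arccos(C/0.4407) = 0.5235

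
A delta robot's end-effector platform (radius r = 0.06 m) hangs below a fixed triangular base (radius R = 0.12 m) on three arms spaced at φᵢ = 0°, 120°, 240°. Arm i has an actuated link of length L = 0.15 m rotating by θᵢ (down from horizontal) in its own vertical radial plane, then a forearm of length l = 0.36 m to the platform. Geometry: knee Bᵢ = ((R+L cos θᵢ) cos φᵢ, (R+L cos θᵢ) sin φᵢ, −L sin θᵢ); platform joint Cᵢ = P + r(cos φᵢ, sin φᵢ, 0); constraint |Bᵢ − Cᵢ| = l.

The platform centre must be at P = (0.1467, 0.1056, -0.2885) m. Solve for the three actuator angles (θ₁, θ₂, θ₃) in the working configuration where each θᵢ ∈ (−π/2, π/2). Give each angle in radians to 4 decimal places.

θ₁ = -0.3495, θ₂ = 0.2615, θ₃ = 0.9596

φ1=0.0° → target in arm frame (0.1467, 0.1056)
  A=-0.0867, B=-0.2885, C=(l²−L²−A²−y'²−z²)/(2L)=0.0173
  θ1 = atan2(B,A) + arccos(C/0.3012) = -0.3495
φ2=120.0° → target in arm frame (0.0181, -0.1798)
  A=0.0419, B=-0.2885, C=(l²−L²−A²−y'²−z²)/(2L)=-0.0341
  √(A²+B²)=0.2915;  θ2 = -1.4266+1.6881 ≈ 0.2615
arm 3 (φ=240.0°): x'=-0.1648, y'=0.0742
  A=0.2248, B=-0.2885, C=(l²−L²−A²−y'²−z²)/(2L)=-0.1073
  γ=atan2(-0.2885,0.2248)=-0.9089;  ψ=arccos(-0.2933)=1.8685;  θ3=γ+ψ≈0.9596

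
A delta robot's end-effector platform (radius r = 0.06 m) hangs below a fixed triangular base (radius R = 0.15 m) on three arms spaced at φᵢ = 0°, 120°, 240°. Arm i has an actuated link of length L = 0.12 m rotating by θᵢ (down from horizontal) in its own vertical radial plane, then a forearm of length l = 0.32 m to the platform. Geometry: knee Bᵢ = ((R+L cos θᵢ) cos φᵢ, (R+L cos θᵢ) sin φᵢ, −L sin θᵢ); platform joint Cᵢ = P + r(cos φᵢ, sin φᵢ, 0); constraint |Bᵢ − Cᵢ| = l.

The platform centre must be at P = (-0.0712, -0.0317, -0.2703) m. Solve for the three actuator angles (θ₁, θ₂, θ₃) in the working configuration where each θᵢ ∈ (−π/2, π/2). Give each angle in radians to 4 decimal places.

θ₁ = 0.6980, θ₂ = 0.2611, θ₃ = -0.0875

arm 1 (φ=0.0°): x'=-0.0712, y'=-0.0317
  A cos θ + B sin θ = C:  0.1612·cos θ + -0.2703·sin θ = -0.0502
  γ=atan2(-0.2703,0.1612)=-1.0330;  ψ=arccos(-0.1596)=1.7310;  θ1=γ+ψ≈0.6980
arm 2 (φ=120.0°): x'=0.0081, y'=0.0775
  e−x'=0.0819;  (l²−L²−(e−x')²−y'²−z²)/2L = 0.0093
  θ2 = atan2(B,A) + arccos(C/0.2824) = 0.2611
rotate P by −φ3: (0.0631, -0.0458, -0.2703)
  e−x'=0.0269;  (l²−L²−(e−x')²−y'²−z²)/2L = 0.0505
  θ3 = atan2(B,A) + arccos(C/0.2716) = -0.0875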